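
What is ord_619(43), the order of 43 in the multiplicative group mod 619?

The order of 43 must divide p − 1 = 618 = 2 · 3 · 103.
Divisors: 1, 2, 3, 6, 103, 206, 309, 618.
Check each in increasing order: 43^1 ≡ 43;  43^2 ≡ 611;  43^3 ≡ 275;  43^6 ≡ 107;  43^103 ≡ 618;  43^206 ≡ 1.
Smallest exponent giving 1 is 206.

206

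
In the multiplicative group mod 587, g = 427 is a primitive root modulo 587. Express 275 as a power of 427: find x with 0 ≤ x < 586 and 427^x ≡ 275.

573

Baby-step giant-step with m = ceil(sqrt(586)) = 25.
Baby table (427^j mod 587 for j=0..24):
  0:1  1:427  2:359  3:86  4:328  5:350  6:352  7:32
  8:163  9:335  10:404  11:517  12:47  13:111  14:437  15:520
  16:154  17:14  18:108  19:330  20:30  21:483  22:204  23:232
  24:448
Giant step factor: 427^(-25) ≡ 418 (mod 587).
Scan 275·418^i mod 587 for i = 0, 1, …:
  i=0: 275   i=1: 485   i=2: 215   i=3: 59
  i=4: 8   i=5: 409   i=6: 145   i=7: 149
  i=8: 60   i=9: 426     …   i=21: 537
  i=22: 232
Match at i=22, j=23: x = 22·25 + 23 = 573.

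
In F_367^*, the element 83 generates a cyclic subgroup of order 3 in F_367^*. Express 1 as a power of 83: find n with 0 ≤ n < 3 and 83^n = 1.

0

Successive powers of 83 modulo 367:
  83^0=1
So 83^0 ≡ 1 (mod 367), giving n = 0.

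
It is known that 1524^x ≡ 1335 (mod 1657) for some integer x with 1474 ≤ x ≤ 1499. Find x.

1475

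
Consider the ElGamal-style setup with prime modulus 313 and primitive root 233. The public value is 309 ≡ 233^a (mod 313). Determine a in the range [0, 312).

Baby-step giant-step with m = ceil(sqrt(312)) = 18.
Baby table (233^j mod 313 for j=0..17):
  0:1  1:233  2:140  3:68  4:194  5:130  6:242  7:46
  8:76  9:180  10:311  11:160  12:33  13:177  14:238  15:53
  16:142  17:221
Giant step factor: 233^(-18) ≡ 35 (mod 313).
Scan 309·35^i mod 313 for i = 0, 1, …:
  i=0: 309   i=1: 173   i=2: 108   i=3: 24
  i=4: 214   i=5: 291   i=6: 169   i=7: 281
  i=8: 132   i=9: 238
Match at i=9, j=14: a = 9·18 + 14 = 176.

176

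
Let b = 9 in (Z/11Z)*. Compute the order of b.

The order of 9 must divide p − 1 = 10 = 2 · 5.
Divisors: 1, 2, 5, 10.
Check each in increasing order: 9^1 ≡ 9;  9^2 ≡ 4;  9^5 ≡ 1.
Smallest exponent giving 1 is 5.

5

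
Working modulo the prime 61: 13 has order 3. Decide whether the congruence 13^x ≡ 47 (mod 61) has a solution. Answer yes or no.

⟨13⟩ has order 3; its elements mod 61 are {1, 13, 47}.
47 is in this set.

yes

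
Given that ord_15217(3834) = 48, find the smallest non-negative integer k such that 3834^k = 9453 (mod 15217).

Successive powers of 3834 modulo 15217:
  3834^0=1  3834^1=3834  3834^2=15151  3834^3=5645  3834^4=4356  3834^5=7855
  3834^6=1627  3834^7=14165  3834^8=14354  3834^9=8564  3834^10=11307  3834^11=13022
  3834^12=14588  3834^13=7917  3834^14=11080  3834^15=10073  3834^16=14353  3834^17=4730
  3834^18=11373  3834^19=7377  3834^20=10232  3834^21=62  3834^22=9453
So 3834^22 ≡ 9453 (mod 15217), giving k = 22.

22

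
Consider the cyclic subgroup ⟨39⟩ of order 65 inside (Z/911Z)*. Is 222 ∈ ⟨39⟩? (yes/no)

no

222 ∈ ⟨39⟩ iff 222^65 ≡ 1 (mod 911), since |⟨39⟩| = 65.
222^65 mod 911 = 332.
Since 332 ≠ 1, 222 does not lie in the subgroup.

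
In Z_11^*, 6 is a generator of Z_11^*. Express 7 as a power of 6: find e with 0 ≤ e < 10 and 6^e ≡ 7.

Successive powers of 6 modulo 11:
  6^0=1  6^1=6  6^2=3  6^3=7
So 6^3 ≡ 7 (mod 11), giving e = 3.

3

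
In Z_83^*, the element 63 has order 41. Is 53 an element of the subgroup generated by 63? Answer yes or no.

no

53 ∈ ⟨63⟩ iff 53^41 ≡ 1 (mod 83), since |⟨63⟩| = 41.
53^41 mod 83 = 82.
Since 82 ≠ 1, 53 does not lie in the subgroup.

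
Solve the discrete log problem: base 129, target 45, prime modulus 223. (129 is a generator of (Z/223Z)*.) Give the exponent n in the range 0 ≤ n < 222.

Baby-step giant-step with m = ceil(sqrt(222)) = 15.
Baby table (129^j mod 223 for j=0..14):
  0:1  1:129  2:139  3:91  4:143  5:161  6:30  7:79
  8:156  9:54  10:53  11:147  12:8  13:140  14:220
Giant step factor: 129^(-15) ≡ 189 (mod 223).
Scan 45·189^i mod 223 for i = 0, 1, …:
  i=0: 45   i=1: 31   i=2: 61   i=3: 156
Match at i=3, j=8: n = 3·15 + 8 = 53.

53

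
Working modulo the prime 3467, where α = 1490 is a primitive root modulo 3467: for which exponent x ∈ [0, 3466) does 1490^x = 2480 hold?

Baby-step giant-step with m = ceil(sqrt(3466)) = 59.
Baby table (1490^j mod 3467 for j=0..58):
  0:1  1:1490  2:1220  3:1092  4:1057  5:912  6:3283  7:3200
  8:875  9:158  10:3131  11:2075  12:2653  13:590  14:1949  15:2131
  16:2885  17:3037  18:695  19:2384  20:1952  21:3134  22:3078  23:2846
  24:399  25:1653  26:1400  27:2333  28:2236  29:3320  30:2858  31:944
  32:2425  33:636  34:1149  35:2779  36:1112  37:3121  38:1043  39:854
  40:71  41:1780  42:3412  43:1258  44:2240  45:2346  46:804  47:1845
  48:3186  49:817  50:413  51:1711  52:1145  53:286  54:3166  55:2220
  56:282  57:673  58:807
Giant step factor: 1490^(-59) ≡ 1165 (mod 3467).
Scan 2480·1165^i mod 3467 for i = 0, 1, …:
  i=0: 2480   i=1: 1189   i=2: 1852   i=3: 1106
  i=4: 2233   i=5: 1195   i=6: 1908   i=7: 473
  i=8: 3259   i=9: 370     …   i=52: 2643
  i=53: 399
Match at i=53, j=24: x = 53·59 + 24 = 3151.

3151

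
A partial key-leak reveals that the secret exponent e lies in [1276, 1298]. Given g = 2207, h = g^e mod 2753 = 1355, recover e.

1294

Compute 2207^1276 mod 2753 = 2677, then multiply by 2207 repeatedly:
  2207^1276=2677  2207^1277=201  2207^1278=374  2207^1279=2271  2207^1280=1637
  2207^1281=923  2207^1282=2594  2207^1283=1471  2207^1284=710  2207^1285=513
  2207^1286=708  2207^1287=1605  2207^1288=1877  2207^1289=2027  2207^1290=2717
  2207^1291=385  2207^1292=1771  2207^1293=2090  2207^1294=1355
Found 1355 at exponent 1294.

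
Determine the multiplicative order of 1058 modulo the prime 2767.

461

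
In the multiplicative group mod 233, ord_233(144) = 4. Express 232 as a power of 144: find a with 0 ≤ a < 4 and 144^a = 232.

2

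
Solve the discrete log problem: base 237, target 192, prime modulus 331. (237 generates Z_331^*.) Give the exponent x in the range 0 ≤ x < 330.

107

Baby-step giant-step with m = ceil(sqrt(330)) = 19.
Baby table (237^j mod 331 for j=0..18):
  0:1  1:237  2:230  3:226  4:271  5:13  6:102  7:11
  8:290  9:213  10:169  11:2  12:143  13:129  14:121  15:211
  16:26  17:204  18:22
Giant step factor: 237^(-19) ≡ 222 (mod 331).
Scan 192·222^i mod 331 for i = 0, 1, …:
  i=0: 192   i=1: 256   i=2: 231   i=3: 308
  i=4: 190   i=5: 143
Match at i=5, j=12: x = 5·19 + 12 = 107.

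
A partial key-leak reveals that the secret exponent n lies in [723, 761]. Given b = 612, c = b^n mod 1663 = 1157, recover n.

741

Compute 612^723 mod 1663 = 39, then multiply by 612 repeatedly:
  612^723=39  612^724=586  612^725=1087  612^726=44  612^727=320
  612^728=1269  612^729=7  612^730=958  612^731=920  612^732=946
  612^733=228  612^734=1507  612^735=982  612^736=641  612^737=1487
  612^738=383  612^739=1576  612^740=1635  612^741=1157
Found 1157 at exponent 741.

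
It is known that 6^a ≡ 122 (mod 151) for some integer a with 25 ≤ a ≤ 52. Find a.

39

Compute 6^25 mod 151 = 33, then multiply by 6 repeatedly:
  6^25=33  6^26=47  6^27=131  6^28=31  6^29=35
  6^30=59  6^31=52  6^32=10  6^33=60  6^34=58
  6^35=46  6^36=125  6^37=146  6^38=121  6^39=122
Found 122 at exponent 39.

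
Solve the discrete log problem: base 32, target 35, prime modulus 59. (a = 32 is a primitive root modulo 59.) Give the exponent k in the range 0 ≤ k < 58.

Successive powers of 32 modulo 59:
  32^0=1  32^1=32  32^2=21  32^3=23  32^4=28  32^5=11
  32^6=57  32^7=54  32^8=17  32^9=13  32^10=3  32^11=37
  32^12=4  32^13=10  32^14=25  32^15=33  32^16=53  32^17=44
  32^18=51  32^19=39  32^20=9  32^21=52  32^22=12  32^23=30
  32^24=16  32^25=40  32^26=41  32^27=14  32^28=35
So 32^28 ≡ 35 (mod 59), giving k = 28.

28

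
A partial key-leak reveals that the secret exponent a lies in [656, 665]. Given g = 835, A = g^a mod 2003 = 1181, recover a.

Compute 835^656 mod 2003 = 1232, then multiply by 835 repeatedly:
  835^656=1232  835^657=1181
Found 1181 at exponent 657.

657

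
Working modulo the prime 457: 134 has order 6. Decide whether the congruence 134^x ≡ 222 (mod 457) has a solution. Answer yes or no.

no

222 ∈ ⟨134⟩ iff 222^6 ≡ 1 (mod 457), since |⟨134⟩| = 6.
222^6 mod 457 = 121.
Since 121 ≠ 1, 222 does not lie in the subgroup.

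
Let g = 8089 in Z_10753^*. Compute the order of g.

512

The order of 8089 must divide p − 1 = 10752 = 2^9 · 3 · 7.
Divisors: 1, 2, 3, 4, 6, 7, 8, 12, 14, 16, 21, 24, 28, 32, 42, 48, 56, 64, 84, 96, 112, 128, 168, 192, 224, 256, 336, 384, 448, 512, 672, 768, 896, 1344, 1536, 1792, 2688, 3584, 5376, 10752.
Check each in increasing order: 8089^1 ≡ 8089;  8089^2 ≡ 10669;  8089^3 ≡ 8716;  8089^4 ≡ 7056;  8089^6 ≡ 9464;  8089^7 ≡ 3689;  8089^8 ≡ 746;  8089^12 ≡ 5559;  8089^14 ≡ 6176;  8089^16 ≡ 8113;  8089^21 ≡ 8410;  8089^24 ≡ 9112;  8089^28 ≡ 2085;  8089^32 ≡ 1656;  8089^42 ≡ 5619;  8089^48 ≡ 4631;  8089^56 ≡ 3013;  8089^64 ≡ 321;  8089^84 ≡ 2353;  8089^96 ≡ 4679;  8089^112 ≡ 2637;  8089^128 ≡ 6264;  8089^168 ≡ 9567;  8089^192 ≡ 10686;  8089^224 ≡ 7331;  8089^256 ≡ 10752;  8089^336 ≡ 8706;  8089^384 ≡ 4489;  8089^448 ≡ 67;  8089^512 ≡ 1.
Smallest exponent giving 1 is 512.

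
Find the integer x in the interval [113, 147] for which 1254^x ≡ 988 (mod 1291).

120

Compute 1254^113 mod 1291 = 1271, then multiply by 1254 repeatedly:
  1254^113=1271  1254^114=740  1254^115=1022  1254^116=916  1254^117=965
  1254^118=443  1254^119=392  1254^120=988
Found 988 at exponent 120.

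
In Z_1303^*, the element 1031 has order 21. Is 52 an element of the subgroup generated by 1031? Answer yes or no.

52 ∈ ⟨1031⟩ iff 52^21 ≡ 1 (mod 1303), since |⟨1031⟩| = 21.
52^21 mod 1303 = 1.
Since 1 = 1, 52 lies in the subgroup.

yes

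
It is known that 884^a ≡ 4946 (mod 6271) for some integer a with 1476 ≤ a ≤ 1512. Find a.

Compute 884^1476 mod 6271 = 4645, then multiply by 884 repeatedly:
  884^1476=4645  884^1477=4946
Found 4946 at exponent 1477.

1477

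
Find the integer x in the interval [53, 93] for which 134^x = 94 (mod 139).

Compute 134^53 mod 139 = 123, then multiply by 134 repeatedly:
  134^53=123  134^54=80  134^55=17  134^56=54  134^57=8
  134^58=99  134^59=61  134^60=112  134^61=135  134^62=20
  134^63=39  134^64=83  134^65=2  134^66=129  134^67=50
  134^68=28  134^69=138  134^70=5  134^71=114  134^72=125
  134^73=70  134^74=67  134^75=82  134^76=7  134^77=104
  134^78=36  134^79=98  134^80=66  134^81=87  134^82=121
  134^83=90  134^84=106  134^85=26  134^86=9  134^87=94
Found 94 at exponent 87.

87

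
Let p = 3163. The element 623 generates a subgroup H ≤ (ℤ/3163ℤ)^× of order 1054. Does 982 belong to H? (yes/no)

982 ∈ ⟨623⟩ iff 982^1054 ≡ 1 (mod 3163), since |⟨623⟩| = 1054.
982^1054 mod 3163 = 536.
Since 536 ≠ 1, 982 does not lie in the subgroup.

no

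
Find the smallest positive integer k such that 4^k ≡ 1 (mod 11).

5

The order of 4 must divide p − 1 = 10 = 2 · 5.
Divisors: 1, 2, 5, 10.
Check each in increasing order: 4^1 ≡ 4;  4^2 ≡ 5;  4^5 ≡ 1.
Smallest exponent giving 1 is 5.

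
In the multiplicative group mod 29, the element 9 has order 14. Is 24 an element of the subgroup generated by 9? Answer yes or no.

yes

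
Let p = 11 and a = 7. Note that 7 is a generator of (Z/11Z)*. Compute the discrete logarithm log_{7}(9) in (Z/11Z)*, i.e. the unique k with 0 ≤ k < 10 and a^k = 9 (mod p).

8

Successive powers of 7 modulo 11:
  7^0=1  7^1=7  7^2=5  7^3=2  7^4=3  7^5=10
  7^6=4  7^7=6  7^8=9
So 7^8 ≡ 9 (mod 11), giving k = 8.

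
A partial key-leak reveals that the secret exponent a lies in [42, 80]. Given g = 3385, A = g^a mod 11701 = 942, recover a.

72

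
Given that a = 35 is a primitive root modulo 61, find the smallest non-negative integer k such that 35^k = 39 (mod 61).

Successive powers of 35 modulo 61:
  35^0=1  35^1=35  35^2=5  35^3=53  35^4=25  35^5=21
  35^6=3  35^7=44  35^8=15  35^9=37  35^10=14  35^11=2
  35^12=9  35^13=10  35^14=45  35^15=50  35^16=42  35^17=6
  35^18=27  35^19=30  35^20=13  35^21=28  35^22=4  35^23=18
  35^24=20  35^25=29  35^26=39
So 35^26 ≡ 39 (mod 61), giving k = 26.

26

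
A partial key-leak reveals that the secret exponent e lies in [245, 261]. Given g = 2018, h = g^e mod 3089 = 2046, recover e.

253

Compute 2018^245 mod 3089 = 2034, then multiply by 2018 repeatedly:
  2018^245=2034  2018^246=2420  2018^247=2940  2018^248=2040  2018^249=2172
  2018^250=2894  2018^251=1882  2018^252=1495  2018^253=2046
Found 2046 at exponent 253.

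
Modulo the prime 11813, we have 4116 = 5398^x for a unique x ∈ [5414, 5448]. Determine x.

5445

Compute 5398^5414 mod 11813 = 2018, then multiply by 5398 repeatedly:
  5398^5414=2018  5398^5415=1578  5398^5416=871  5398^5417=84  5398^5418=4538
  5398^5419=7775  5398^5420=9674  5398^5421=6792  5398^5422=7477  5398^5423=7638
  5398^5424=2554  5398^5425=721  5398^5426=5481  5398^5427=6686  5398^5428=2313
  5398^5429=11046  5398^5430=6097  5398^5431=588  5398^5432=8140  5398^5433=7173
  5398^5434=8653  5398^5435=292  5398^5436=5087  5398^5437=6214  5398^5438=6065
  5398^5439=5047  5398^5440=2928  5398^5441=11363  5398^5442=4378  5398^5443=6444
  5398^5444=7240  5398^5445=4116
Found 4116 at exponent 5445.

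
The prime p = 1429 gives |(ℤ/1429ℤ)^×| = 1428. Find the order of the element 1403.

The order of 1403 must divide p − 1 = 1428 = 2^2 · 3 · 7 · 17.
Divisors: 1, 2, 3, 4, 6, 7, 12, 14, 17, 21, 28, 34, 42, 51, 68, 84, 102, 119, 204, 238, 357, 476, 714, 1428.
Check each in increasing order: 1403^1 ≡ 1403;  1403^2 ≡ 676;  1403^3 ≡ 1001;  1403^4 ≡ 1125;  1403^6 ≡ 272;  1403^7 ≡ 73;  1403^12 ≡ 1105;  1403^14 ≡ 1042;  1403^17 ≡ 1301;  1403^21 ≡ 329;  1403^28 ≡ 1153;  1403^34 ≡ 665;  1403^42 ≡ 1066;  1403^51 ≡ 620;  1403^68 ≡ 664;  1403^84 ≡ 301;  1403^102 ≡ 1428;  1403^119 ≡ 128;  1403^204 ≡ 1.
Smallest exponent giving 1 is 204.

204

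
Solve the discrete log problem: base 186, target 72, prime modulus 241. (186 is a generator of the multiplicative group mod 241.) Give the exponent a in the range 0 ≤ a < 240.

178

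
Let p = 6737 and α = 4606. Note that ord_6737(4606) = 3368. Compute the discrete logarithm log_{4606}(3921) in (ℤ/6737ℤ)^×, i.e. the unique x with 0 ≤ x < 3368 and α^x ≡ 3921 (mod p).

Baby-step giant-step with m = ceil(sqrt(3368)) = 59.
Baby table (4606^j mod 6737 for j=0..58):
  0:1  1:4606  2:423  3:1345  4:3767  5:3027  6:3509  7:391
  8:2167  9:3705  10:409  11:4231  12:4582  13:4408  14:4667  15:5172
  16:200  17:4968  18:3756  19:6257  20:5593  21:5807  22:1152  23:4093
  24:2232  25:6667  26:956  27:4075  28:168  29:5790  30:3694  31:3639
  32:6315  33:3261  34:3393  35:5055  36:258  37:2636  38:1342  39:3423
  40:1758  41:6211  42:2564  43:6560  44:6652  45:5973  46:4467  47:204
  48:3181  49:5448  50:4900  51:450  52:4441  53:1714  54:5657  55:4163
  56:1276  57:2592  58:788
Giant step factor: 4606^(-59) ≡ 1917 (mod 6737).
Scan 3921·1917^i mod 6737 for i = 0, 1, …:
  i=0: 3921   i=1: 4802   i=2: 2692   i=3: 22
  i=4: 1752   i=5: 3558   i=6: 2842   i=7: 4618
  i=8: 288   i=9: 6399     …   i=39: 2419
  i=40: 2167
Match at i=40, j=8: x = 40·59 + 8 = 2368.

2368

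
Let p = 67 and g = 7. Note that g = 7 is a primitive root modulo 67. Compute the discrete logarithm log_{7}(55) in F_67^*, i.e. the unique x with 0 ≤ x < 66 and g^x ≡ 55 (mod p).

52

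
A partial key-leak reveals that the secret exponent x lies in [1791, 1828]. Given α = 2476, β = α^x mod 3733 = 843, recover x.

1800

Compute 2476^1791 mod 3733 = 2477, then multiply by 2476 repeatedly:
  2476^1791=2477  2476^1792=3466  2476^1793=3382  2476^1794=713  2476^1795=3412
  2476^1796=333  2476^1797=3248  2476^1798=1166  2476^1799=1407  2476^1800=843
Found 843 at exponent 1800.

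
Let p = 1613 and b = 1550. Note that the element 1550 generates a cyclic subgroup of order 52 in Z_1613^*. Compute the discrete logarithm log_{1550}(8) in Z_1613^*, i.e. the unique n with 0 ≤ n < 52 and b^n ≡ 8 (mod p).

Successive powers of 1550 modulo 1613:
  1550^0=1  1550^1=1550  1550^2=743  1550^3=1581  1550^4=403  1550^5=419
  1550^6=1024  1550^7=8
So 1550^7 ≡ 8 (mod 1613), giving n = 7.

7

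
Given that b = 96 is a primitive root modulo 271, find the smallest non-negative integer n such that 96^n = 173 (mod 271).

39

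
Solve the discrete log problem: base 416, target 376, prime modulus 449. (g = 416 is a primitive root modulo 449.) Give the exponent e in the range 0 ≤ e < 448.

33

Baby-step giant-step with m = ceil(sqrt(448)) = 22.
Baby table (416^j mod 449 for j=0..21):
  0:1  1:416  2:191  3:432  4:112  5:345  6:289  7:341
  8:421  9:26  10:40  11:27  12:7  13:218  14:439  15:330
  16:335  17:170  18:227  19:142  20:253  21:182
Giant step factor: 416^(-22) ≡ 178 (mod 449).
Scan 376·178^i mod 449 for i = 0, 1, …:
  i=0: 376   i=1: 27
Match at i=1, j=11: e = 1·22 + 11 = 33.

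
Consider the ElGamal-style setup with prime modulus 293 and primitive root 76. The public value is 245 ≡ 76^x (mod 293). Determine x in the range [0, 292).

119

Baby-step giant-step with m = ceil(sqrt(292)) = 18.
Baby table (76^j mod 293 for j=0..17):
  0:1  1:76  2:209  3:62  4:24  5:66  6:35  7:23
  8:283  9:119  10:254  11:259  12:53  13:219  14:236  15:63
  16:100  17:275
Giant step factor: 76^(-18) ≡ 145 (mod 293).
Scan 245·145^i mod 293 for i = 0, 1, …:
  i=0: 245   i=1: 72   i=2: 185   i=3: 162
  i=4: 50   i=5: 218   i=6: 259
Match at i=6, j=11: x = 6·18 + 11 = 119.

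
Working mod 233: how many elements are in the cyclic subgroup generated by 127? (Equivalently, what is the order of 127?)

The order of 127 must divide p − 1 = 232 = 2^3 · 29.
Divisors: 1, 2, 4, 8, 29, 58, 116, 232.
Check each in increasing order: 127^1 ≡ 127;  127^2 ≡ 52;  127^4 ≡ 141;  127^8 ≡ 76;  127^29 ≡ 97;  127^58 ≡ 89;  127^116 ≡ 232;  127^232 ≡ 1.
Smallest exponent giving 1 is 232.

232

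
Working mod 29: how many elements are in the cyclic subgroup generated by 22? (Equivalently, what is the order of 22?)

14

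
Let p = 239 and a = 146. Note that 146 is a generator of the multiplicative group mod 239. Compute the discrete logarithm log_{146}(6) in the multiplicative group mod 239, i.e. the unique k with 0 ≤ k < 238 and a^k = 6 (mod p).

224

Baby-step giant-step with m = ceil(sqrt(238)) = 16.
Baby table (146^j mod 239 for j=0..15):
  0:1  1:146  2:45  3:117  4:113  5:7  6:66  7:76
  8:102  9:74  10:49  11:223  12:54  13:236  14:40  15:104
Giant step factor: 146^(-16) ≡ 32 (mod 239).
Scan 6·32^i mod 239 for i = 0, 1, …:
  i=0: 6   i=1: 192   i=2: 169   i=3: 150
  i=4: 20   i=5: 162   i=6: 165   i=7: 22
  i=8: 226   i=9: 62     …   i=13: 127
  i=14: 1
Match at i=14, j=0: k = 14·16 + 0 = 224.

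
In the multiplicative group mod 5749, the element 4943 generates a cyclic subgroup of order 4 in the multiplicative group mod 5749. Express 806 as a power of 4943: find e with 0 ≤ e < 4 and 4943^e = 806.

Successive powers of 4943 modulo 5749:
  4943^0=1  4943^1=4943  4943^2=5748  4943^3=806
So 4943^3 ≡ 806 (mod 5749), giving e = 3.

3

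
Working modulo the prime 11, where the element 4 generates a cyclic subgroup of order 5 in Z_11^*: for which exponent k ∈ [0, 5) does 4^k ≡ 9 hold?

Successive powers of 4 modulo 11:
  4^0=1  4^1=4  4^2=5  4^3=9
So 4^3 ≡ 9 (mod 11), giving k = 3.

3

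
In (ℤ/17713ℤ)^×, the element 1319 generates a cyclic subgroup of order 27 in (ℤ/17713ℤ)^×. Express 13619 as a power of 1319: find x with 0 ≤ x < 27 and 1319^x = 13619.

24

Successive powers of 1319 modulo 17713:
  1319^0=1  1319^1=1319  1319^2=3887  1319^3=7896  1319^4=17293  1319^5=12836
  1319^6=14769  1319^7=13724  1319^8=16983  1319^9=11345  1319^10=14283  1319^11=10358
  1319^12=5479  1319^13=17610  1319^14=5847  1319^15=7038  1319^16=1510  1319^17=7834
  1319^18=6367  1319^19=2111  1319^20=3468  1319^21=4338  1319^22=523  1319^23=16743
  1319^24=13619
So 1319^24 ≡ 13619 (mod 17713), giving x = 24.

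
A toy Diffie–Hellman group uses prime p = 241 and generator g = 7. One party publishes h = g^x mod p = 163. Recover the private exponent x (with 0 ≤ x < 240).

Baby-step giant-step with m = ceil(sqrt(240)) = 16.
Baby table (7^j mod 241 for j=0..15):
  0:1  1:7  2:49  3:102  4:232  5:178  6:41  7:46
  8:81  9:85  10:113  11:68  12:235  13:199  14:188  15:111
Giant step factor: 7^(-16) ≡ 183 (mod 241).
Scan 163·183^i mod 241 for i = 0, 1, …:
  i=0: 163   i=1: 186   i=2: 57   i=3: 68
Match at i=3, j=11: x = 3·16 + 11 = 59.

59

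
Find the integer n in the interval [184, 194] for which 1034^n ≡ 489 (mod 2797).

188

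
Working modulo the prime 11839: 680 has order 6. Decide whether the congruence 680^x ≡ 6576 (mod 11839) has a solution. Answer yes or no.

no

⟨680⟩ has order 6; its elements mod 11839 are {1, 679, 680, 11159, 11160, 11838}.
6576 is not in this set.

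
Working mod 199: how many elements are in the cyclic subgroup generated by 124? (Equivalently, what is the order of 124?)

99

The order of 124 must divide p − 1 = 198 = 2 · 3^2 · 11.
Divisors: 1, 2, 3, 6, 9, 11, 18, 22, 33, 66, 99, 198.
Check each in increasing order: 124^1 ≡ 124;  124^2 ≡ 53;  124^3 ≡ 5;  124^6 ≡ 25;  124^9 ≡ 125;  124^11 ≡ 58;  124^18 ≡ 103;  124^22 ≡ 180;  124^33 ≡ 92;  124^66 ≡ 106;  124^99 ≡ 1.
Smallest exponent giving 1 is 99.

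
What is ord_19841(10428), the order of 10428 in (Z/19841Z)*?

19840

The order of 10428 must divide p − 1 = 19840 = 2^7 · 5 · 31.
Divisors: 1, 2, 4, 5, 8, 10, 16, 20, 31, 32, 40, 62, 64, 80, 124, 128, 155, 160, 248, 310, 320, 496, 620, 640, 992, 1240, 1984, 2480, 3968, 4960, 9920, 19840.
Check each in increasing order: 10428^1 ≡ 10428;  10428^2 ≡ 14504;  10428^4 ≡ 11734;  10428^5 ≡ 2705;  10428^8 ≡ 10057;  10428^10 ≡ 15537;  10428^16 ≡ 13672;  10428^20 ≡ 12763;  10428^31 ≡ 8389;  10428^32 ≡ 1523;  10428^40 ≡ 19400;  10428^62 ≡ 19135;  10428^64 ≡ 17973;  10428^80 ≡ 15912;  10428^124 ≡ 2411;  10428^128 ≡ 17249;  10428^155 ≡ 7900;  10428^160 ≡ 743;  10428^248 ≡ 19349;  10428^310 ≡ 10055;  10428^320 ≡ 16342;  10428^496 ≡ 3972;  10428^620 ≡ 13130;  10428^640 ≡ 1104;  10428^992 ≡ 3189;  10428^1240 ≡ 18292;  10428^1984 ≡ 11129;  10428^2480 ≡ 18481;  10428^3968 ≡ 7119;  10428^4960 ≡ 4387;  10428^9920 ≡ 19840;  10428^19840 ≡ 1.
Smallest exponent giving 1 is 19840.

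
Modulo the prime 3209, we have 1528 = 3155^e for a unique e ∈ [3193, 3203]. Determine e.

Compute 3155^3193 mod 3209 = 1661, then multiply by 3155 repeatedly:
  3155^3193=1661  3155^3194=158  3155^3195=1095  3155^3196=1841  3155^3197=65
  3155^3198=2908  3155^3199=209  3155^3200=1550  3155^3201=2943  3155^3202=1528
Found 1528 at exponent 3202.

3202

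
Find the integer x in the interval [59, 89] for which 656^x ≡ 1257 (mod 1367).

63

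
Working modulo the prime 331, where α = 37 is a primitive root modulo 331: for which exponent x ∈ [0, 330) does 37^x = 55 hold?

17

Successive powers of 37 modulo 331:
  37^0=1  37^1=37  37^2=45  37^3=10  37^4=39  37^5=119
  37^6=100  37^7=59  37^8=197  37^9=7  37^10=259  37^11=315
  37^12=70  37^13=273  37^14=171  37^15=38  37^16=82  37^17=55
So 37^17 ≡ 55 (mod 331), giving x = 17.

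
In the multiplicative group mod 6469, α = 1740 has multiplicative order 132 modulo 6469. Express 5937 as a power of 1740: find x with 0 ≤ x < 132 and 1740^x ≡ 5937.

40

Baby-step giant-step with m = ceil(sqrt(132)) = 12.
Baby table (1740^j mod 6469 for j=0..11):
  0:1  1:1740  2:108  3:319  4:5195  5:2107  6:4726  7:1141
  8:5826  9:317  10:1715  11:1891
Giant step factor: 1740^(-12) ≡ 3676 (mod 6469).
Scan 5937·3676^i mod 6469 for i = 0, 1, …:
  i=0: 5937   i=1: 4475   i=2: 5902   i=3: 5195
Match at i=3, j=4: x = 3·12 + 4 = 40.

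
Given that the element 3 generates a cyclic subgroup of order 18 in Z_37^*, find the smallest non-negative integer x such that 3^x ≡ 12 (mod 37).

8

Successive powers of 3 modulo 37:
  3^0=1  3^1=3  3^2=9  3^3=27  3^4=7  3^5=21
  3^6=26  3^7=4  3^8=12
So 3^8 ≡ 12 (mod 37), giving x = 8.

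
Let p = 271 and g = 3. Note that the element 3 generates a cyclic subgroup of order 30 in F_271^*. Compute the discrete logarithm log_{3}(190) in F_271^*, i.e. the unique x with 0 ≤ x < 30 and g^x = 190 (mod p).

19

Successive powers of 3 modulo 271:
  3^0=1  3^1=3  3^2=9  3^3=27  3^4=81  3^5=243
  3^6=187  3^7=19  3^8=57  3^9=171  3^10=242  3^11=184
  3^12=10  3^13=30  3^14=90  3^15=270  3^16=268  3^17=262
  3^18=244  3^19=190
So 3^19 ≡ 190 (mod 271), giving x = 19.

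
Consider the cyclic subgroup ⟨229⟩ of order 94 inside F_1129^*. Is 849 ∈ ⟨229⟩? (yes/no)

849 ∈ ⟨229⟩ iff 849^94 ≡ 1 (mod 1129), since |⟨229⟩| = 94.
849^94 mod 1129 = 1.
Since 1 = 1, 849 lies in the subgroup.

yes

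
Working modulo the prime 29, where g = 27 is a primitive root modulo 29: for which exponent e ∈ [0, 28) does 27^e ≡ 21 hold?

Successive powers of 27 modulo 29:
  27^0=1  27^1=27  27^2=4  27^3=21
So 27^3 ≡ 21 (mod 29), giving e = 3.

3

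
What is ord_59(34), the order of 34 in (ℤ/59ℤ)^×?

The order of 34 must divide p − 1 = 58 = 2 · 29.
Divisors: 1, 2, 29, 58.
Check each in increasing order: 34^1 ≡ 34;  34^2 ≡ 35;  34^29 ≡ 58;  34^58 ≡ 1.
Smallest exponent giving 1 is 58.

58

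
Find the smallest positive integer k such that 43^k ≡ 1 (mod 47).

46

The order of 43 must divide p − 1 = 46 = 2 · 23.
Divisors: 1, 2, 23, 46.
Check each in increasing order: 43^1 ≡ 43;  43^2 ≡ 16;  43^23 ≡ 46;  43^46 ≡ 1.
Smallest exponent giving 1 is 46.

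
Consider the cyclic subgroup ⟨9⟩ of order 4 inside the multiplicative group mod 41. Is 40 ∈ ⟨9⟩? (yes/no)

⟨9⟩ has order 4; its elements mod 41 are {1, 9, 32, 40}.
40 is in this set.

yes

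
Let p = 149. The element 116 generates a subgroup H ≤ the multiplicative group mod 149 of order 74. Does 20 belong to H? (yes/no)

yes

20 ∈ ⟨116⟩ iff 20^74 ≡ 1 (mod 149), since |⟨116⟩| = 74.
20^74 mod 149 = 1.
Since 1 = 1, 20 lies in the subgroup.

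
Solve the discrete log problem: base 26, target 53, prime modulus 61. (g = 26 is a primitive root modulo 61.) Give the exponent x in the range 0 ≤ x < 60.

33

Baby-step giant-step with m = ceil(sqrt(60)) = 8.
Baby table (26^j mod 61 for j=0..7):
  0:1  1:26  2:5  3:8  4:25  5:40  6:3  7:17
Giant step factor: 26^(-8) ≡ 57 (mod 61).
Scan 53·57^i mod 61 for i = 0, 1, …:
  i=0: 53   i=1: 32   i=2: 55   i=3: 24
  i=4: 26
Match at i=4, j=1: x = 4·8 + 1 = 33.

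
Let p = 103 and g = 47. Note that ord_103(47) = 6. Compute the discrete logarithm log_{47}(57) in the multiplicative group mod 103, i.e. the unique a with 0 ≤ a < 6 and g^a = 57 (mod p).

Successive powers of 47 modulo 103:
  47^0=1  47^1=47  47^2=46  47^3=102  47^4=56  47^5=57
So 47^5 ≡ 57 (mod 103), giving a = 5.

5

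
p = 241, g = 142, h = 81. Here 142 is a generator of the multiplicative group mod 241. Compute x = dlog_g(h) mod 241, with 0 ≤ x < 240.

232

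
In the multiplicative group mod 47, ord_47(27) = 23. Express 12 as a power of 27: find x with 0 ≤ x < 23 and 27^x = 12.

4

Successive powers of 27 modulo 47:
  27^0=1  27^1=27  27^2=24  27^3=37  27^4=12
So 27^4 ≡ 12 (mod 47), giving x = 4.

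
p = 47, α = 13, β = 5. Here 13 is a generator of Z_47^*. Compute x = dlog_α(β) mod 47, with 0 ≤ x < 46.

Successive powers of 13 modulo 47:
  13^0=1  13^1=13  13^2=28  13^3=35  13^4=32  13^5=40
  13^6=3  13^7=39  13^8=37  13^9=11  13^10=2  13^11=26
  13^12=9  13^13=23  13^14=17  13^15=33  13^16=6  13^17=31
  13^18=27  13^19=22  13^20=4  13^21=5
So 13^21 ≡ 5 (mod 47), giving x = 21.

21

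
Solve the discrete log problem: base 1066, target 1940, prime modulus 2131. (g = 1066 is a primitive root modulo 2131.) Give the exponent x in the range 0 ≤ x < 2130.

1430

Baby-step giant-step with m = ceil(sqrt(2130)) = 47.
Baby table (1066^j mod 2131 for j=0..46):
  0:1  1:1066  2:533  3:1332  4:666  5:333  6:1232  7:616
  8:308  9:154  10:77  11:1104  12:552  13:276  14:138  15:69
  16:1100  17:550  18:275  19:1203  20:1667  21:1899  22:2015  23:2073
  24:2102  25:1051  26:1591  27:1861  28:1996  29:998  30:499  31:1315
  32:1723  33:1927  34:2029  35:2080  36:1040  37:520  38:260  39:130
  40:65  41:1098  42:549  43:1340  44:670  45:335  46:1233
Giant step factor: 1066^(-47) ≡ 1215 (mod 2131).
Scan 1940·1215^i mod 2131 for i = 0, 1, …:
  i=0: 1940   i=1: 214   i=2: 28   i=3: 2055
  i=4: 1424   i=5: 1919   i=6: 271   i=7: 1091
  i=8: 83   i=9: 688     …   i=29: 1629
  i=30: 1667
Match at i=30, j=20: x = 30·47 + 20 = 1430.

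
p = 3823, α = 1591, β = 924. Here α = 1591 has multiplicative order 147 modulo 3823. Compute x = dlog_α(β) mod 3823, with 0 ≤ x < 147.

31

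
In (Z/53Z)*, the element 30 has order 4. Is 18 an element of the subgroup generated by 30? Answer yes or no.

no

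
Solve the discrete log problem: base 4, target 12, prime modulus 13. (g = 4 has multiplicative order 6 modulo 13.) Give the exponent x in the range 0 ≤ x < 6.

Successive powers of 4 modulo 13:
  4^0=1  4^1=4  4^2=3  4^3=12
So 4^3 ≡ 12 (mod 13), giving x = 3.

3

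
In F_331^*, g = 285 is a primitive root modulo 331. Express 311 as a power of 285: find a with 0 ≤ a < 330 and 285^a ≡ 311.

113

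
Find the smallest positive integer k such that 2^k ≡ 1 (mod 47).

The order of 2 must divide p − 1 = 46 = 2 · 23.
Divisors: 1, 2, 23, 46.
Check each in increasing order: 2^1 ≡ 2;  2^2 ≡ 4;  2^23 ≡ 1.
Smallest exponent giving 1 is 23.

23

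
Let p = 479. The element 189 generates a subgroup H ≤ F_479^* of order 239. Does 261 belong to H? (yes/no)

261 ∈ ⟨189⟩ iff 261^239 ≡ 1 (mod 479), since |⟨189⟩| = 239.
261^239 mod 479 = 478.
Since 478 ≠ 1, 261 does not lie in the subgroup.

no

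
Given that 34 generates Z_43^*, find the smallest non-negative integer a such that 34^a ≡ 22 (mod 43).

39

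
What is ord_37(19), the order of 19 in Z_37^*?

The order of 19 must divide p − 1 = 36 = 2^2 · 3^2.
Divisors: 1, 2, 3, 4, 6, 9, 12, 18, 36.
Check each in increasing order: 19^1 ≡ 19;  19^2 ≡ 28;  19^3 ≡ 14;  19^4 ≡ 7;  19^6 ≡ 11;  19^9 ≡ 6;  19^12 ≡ 10;  19^18 ≡ 36;  19^36 ≡ 1.
Smallest exponent giving 1 is 36.

36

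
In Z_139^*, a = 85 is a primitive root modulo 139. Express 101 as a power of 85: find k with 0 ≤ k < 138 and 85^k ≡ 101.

35

Baby-step giant-step with m = ceil(sqrt(138)) = 12.
Baby table (85^j mod 139 for j=0..11):
  0:1  1:85  2:136  3:23  4:9  5:70  6:112  7:68
  8:81  9:74  10:35  11:56
Giant step factor: 85^(-12) ≡ 45 (mod 139).
Scan 101·45^i mod 139 for i = 0, 1, …:
  i=0: 101   i=1: 97   i=2: 56
Match at i=2, j=11: k = 2·12 + 11 = 35.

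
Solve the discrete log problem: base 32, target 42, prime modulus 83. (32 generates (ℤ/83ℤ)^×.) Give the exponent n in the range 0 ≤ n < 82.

Baby-step giant-step with m = ceil(sqrt(82)) = 10.
Baby table (32^j mod 83 for j=0..9):
  0:1  1:32  2:28  3:66  4:37  5:22  6:40  7:35
  8:41  9:67
Giant step factor: 32^(-10) ≡ 77 (mod 83).
Scan 42·77^i mod 83 for i = 0, 1, …:
  i=0: 42   i=1: 80   i=2: 18   i=3: 58
  i=4: 67
Match at i=4, j=9: n = 4·10 + 9 = 49.

49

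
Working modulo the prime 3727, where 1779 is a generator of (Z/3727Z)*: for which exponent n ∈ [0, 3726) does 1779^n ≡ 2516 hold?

Baby-step giant-step with m = ceil(sqrt(3726)) = 62.
Baby table (1779^j mod 3727 for j=0..61):
  0:1  1:1779  2:618  3:3684  4:1770  5:3242  6:1849  7:2157
  8:2220  9:2487  10:424  11:1442  12:1142  13:403  14:1353  15:3072
  16:1306  17:1453  18:2076  19:3474  20:880  21:180  22:3425  23:3157
  24:3441  25:1805  26:2148  27:1117  28:652  29:811  30:420  31:1780
  32:2397  33:575  34:1727  35:1285  36:1364  37:279  38:650  39:980
  40:2911  41:1866  42:2584  43:1545  44:1756  45:698  46:651  47:2759
  48:3529  49:1823  50:627  51:1060  52:3605  53:2855  54:2871  55:1519
  56:226  57:3265  58:1769  59:1463  60:1231  61:2200
Giant step factor: 1779^(-62) ≡ 2377 (mod 3727).
Scan 2516·2377^i mod 3727 for i = 0, 1, …:
  i=0: 2516   i=1: 2424   i=2: 3633   i=3: 182
  i=4: 282   i=5: 3181   i=6: 2881   i=7: 1638
  i=8: 2538   i=9: 2540     …   i=47: 2649
  i=48: 1770
Match at i=48, j=4: n = 48·62 + 4 = 2980.

2980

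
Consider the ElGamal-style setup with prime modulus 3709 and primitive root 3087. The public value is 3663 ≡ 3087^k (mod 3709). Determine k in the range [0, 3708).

Baby-step giant-step with m = ceil(sqrt(3708)) = 61.
Baby table (3087^j mod 3709 for j=0..60):
  0:1  1:3087  2:1148  3:1781  4:1209  5:929  6:766  7:2009
  8:335  9:3043  10:2553  11:3195  12:734  13:3368  14:689  15:1686
  16:955  17:3139  18:2185  19:2133  20:1096  21:744  22:857  23:1042
  24:951  25:1918  26:1302  27:2427  28:3678  29:737  30:1502  31:424
  32:3320  33:873  34:2217  35:774  36:742  37:2101  38:2455  39:1098
  40:3209  41:3153  42:895  43:3369  44:67  45:2834  46:2736  47:639
  48:3114  49:2899  50:3105  51:1079  52:191  53:3595  54:437  55:2652
  56:961  57:3116  58:1655  59:1692  60:932
Giant step factor: 3087^(-61) ≡ 1986 (mod 3709).
Scan 3663·1986^i mod 3709 for i = 0, 1, …:
  i=0: 3663   i=1: 1369   i=2: 137   i=3: 1325
  i=4: 1769   i=5: 811   i=6: 940   i=7: 1213
  i=8: 1877   i=9: 177     …   i=43: 179
  i=44: 3139
Match at i=44, j=17: k = 44·61 + 17 = 2701.

2701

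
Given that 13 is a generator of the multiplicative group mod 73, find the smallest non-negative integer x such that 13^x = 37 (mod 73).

56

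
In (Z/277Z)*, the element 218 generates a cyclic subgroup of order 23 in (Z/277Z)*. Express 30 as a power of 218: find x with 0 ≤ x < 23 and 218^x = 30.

21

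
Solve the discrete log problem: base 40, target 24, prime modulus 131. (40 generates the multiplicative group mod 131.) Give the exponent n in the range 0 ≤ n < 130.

105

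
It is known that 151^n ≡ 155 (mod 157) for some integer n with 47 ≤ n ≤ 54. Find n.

51

Compute 151^47 mod 157 = 102, then multiply by 151 repeatedly:
  151^47=102  151^48=16  151^49=61  151^50=105  151^51=155
Found 155 at exponent 51.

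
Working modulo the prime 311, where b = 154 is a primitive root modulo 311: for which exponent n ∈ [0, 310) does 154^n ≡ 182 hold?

Baby-step giant-step with m = ceil(sqrt(310)) = 18.
Baby table (154^j mod 311 for j=0..17):
  0:1  1:154  2:80  3:191  4:180  5:41  6:94  7:170
  8:56  9:227  10:126  11:122  12:128  13:119  14:288  15:190
  16:26  17:272
Giant step factor: 154^(-18) ≡ 109 (mod 311).
Scan 182·109^i mod 311 for i = 0, 1, …:
  i=0: 182   i=1: 245   i=2: 270   i=3: 196
  i=4: 216   i=5: 219   i=6: 235   i=7: 113
  i=8: 188   i=9: 277   i=10: 26
Match at i=10, j=16: n = 10·18 + 16 = 196.

196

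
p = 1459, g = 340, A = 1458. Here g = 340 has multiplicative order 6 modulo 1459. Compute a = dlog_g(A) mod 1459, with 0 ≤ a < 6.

3

Successive powers of 340 modulo 1459:
  340^0=1  340^1=340  340^2=339  340^3=1458
So 340^3 ≡ 1458 (mod 1459), giving a = 3.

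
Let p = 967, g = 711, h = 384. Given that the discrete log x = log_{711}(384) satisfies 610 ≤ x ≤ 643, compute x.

611

Compute 711^610 mod 967 = 482, then multiply by 711 repeatedly:
  711^610=482  711^611=384
Found 384 at exponent 611.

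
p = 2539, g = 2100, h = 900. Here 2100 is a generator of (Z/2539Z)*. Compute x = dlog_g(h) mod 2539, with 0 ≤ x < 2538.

Baby-step giant-step with m = ceil(sqrt(2538)) = 51.
Baby table (2100^j mod 2539 for j=0..50):
  0:1  1:2100  2:2296  3:39  4:652  5:679  6:1521  7:38
  8:1091  9:922  10:1482  11:1925  12:412  13:1940  14:1444  15:834
  16:2029  17:458  18:2058  19:422  20:89  21:1553  22:1224  23:932
  24:2170  25:2034  26:802  27:843  28:617  29:810  30:2409  31:1212
  32:1122  33:8  34:1566  35:595  36:312  37:138  38:354  39:2012
  40:304  41:1111  42:2298  43:1700  44:166  45:757  46:286  47:1396
  48:1594  49:998  50:1125
Giant step factor: 2100^(-51) ≡ 2314 (mod 2539).
Scan 900·2314^i mod 2539 for i = 0, 1, …:
  i=0: 900   i=1: 620   i=2: 145   i=3: 382
  i=4: 376   i=5: 1726   i=6: 117   i=7: 1604
  i=8: 2177   i=9: 202     …   i=39: 1398
  i=40: 286
Match at i=40, j=46: x = 40·51 + 46 = 2086.

2086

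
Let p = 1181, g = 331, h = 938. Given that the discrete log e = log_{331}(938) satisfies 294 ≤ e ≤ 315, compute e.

295

Compute 331^294 mod 1181 = 274, then multiply by 331 repeatedly:
  331^294=274  331^295=938
Found 938 at exponent 295.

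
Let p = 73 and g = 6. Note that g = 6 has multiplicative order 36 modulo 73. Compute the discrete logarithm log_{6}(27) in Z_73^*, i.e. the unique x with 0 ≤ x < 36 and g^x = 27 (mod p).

27

Successive powers of 6 modulo 73:
  6^0=1  6^1=6  6^2=36  6^3=70  6^4=55  6^5=38
  6^6=9  6^7=54  6^8=32  6^9=46  6^10=57  6^11=50
  6^12=8  6^13=48  6^14=69  6^15=49  6^16=2  6^17=12
  6^18=72  6^19=67  6^20=37  6^21=3  6^22=18  6^23=35
  6^24=64  6^25=19  6^26=41  6^27=27
So 6^27 ≡ 27 (mod 73), giving x = 27.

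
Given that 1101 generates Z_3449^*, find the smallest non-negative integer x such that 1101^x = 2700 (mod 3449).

Baby-step giant-step with m = ceil(sqrt(3448)) = 59.
Baby table (1101^j mod 3449 for j=0..58):
  0:1  1:1101  2:1602  3:1363  4:348  5:309  6:2207  7:1811
  8:389  9:613  10:2358  11:2510  12:861  13:2935  14:3171  15:883
  16:3014  17:476  18:3277  19:323  20:376  21:96  22:2226  23:2036
  24:3235  25:2367  26:2072  27:1483  28:1406  29:2854  30:215  31:2183
  32:2979  33:3329  34:2391  35:904  36:1992  37:3077  38:859  39:733
  40:3416  41:1606  42:2318  43:3307  44:2312  45:150  46:3047  47:2319
  48:959  49:465  50:1513  51:3395  52:2628  53:3166  54:2276  55:1902
  56:559  57:1537  58:2227
Giant step factor: 1101^(-59) ≡ 2841 (mod 3449).
Scan 2700·2841^i mod 3449 for i = 0, 1, …:
  i=0: 2700   i=1: 124   i=2: 486   i=3: 1126
  i=4: 1743   i=5: 2548   i=6: 2866   i=7: 2666
  i=8: 102   i=9: 66   i=10: 1260   i=11: 3047
Match at i=11, j=46: x = 11·59 + 46 = 695.

695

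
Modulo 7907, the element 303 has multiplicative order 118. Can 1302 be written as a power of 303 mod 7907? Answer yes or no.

1302 ∈ ⟨303⟩ iff 1302^118 ≡ 1 (mod 7907), since |⟨303⟩| = 118.
1302^118 mod 7907 = 1604.
Since 1604 ≠ 1, 1302 does not lie in the subgroup.

no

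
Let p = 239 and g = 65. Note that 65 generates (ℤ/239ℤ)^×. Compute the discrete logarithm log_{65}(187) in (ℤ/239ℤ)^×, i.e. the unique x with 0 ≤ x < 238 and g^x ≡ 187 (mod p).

70

Baby-step giant-step with m = ceil(sqrt(238)) = 16.
Baby table (65^j mod 239 for j=0..15):
  0:1  1:65  2:162  3:14  4:193  5:117  6:196  7:73
  8:204  9:115  10:66  11:227  12:176  13:207  14:71  15:74
Giant step factor: 65^(-16) ≡ 8 (mod 239).
Scan 187·8^i mod 239 for i = 0, 1, …:
  i=0: 187   i=1: 62   i=2: 18   i=3: 144
  i=4: 196
Match at i=4, j=6: x = 4·16 + 6 = 70.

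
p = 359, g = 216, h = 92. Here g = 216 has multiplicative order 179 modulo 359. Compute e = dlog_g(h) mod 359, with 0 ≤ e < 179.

91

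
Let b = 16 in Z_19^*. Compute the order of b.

9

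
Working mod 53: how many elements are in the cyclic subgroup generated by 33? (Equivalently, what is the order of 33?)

52

The order of 33 must divide p − 1 = 52 = 2^2 · 13.
Divisors: 1, 2, 4, 13, 26, 52.
Check each in increasing order: 33^1 ≡ 33;  33^2 ≡ 29;  33^4 ≡ 46;  33^13 ≡ 23;  33^26 ≡ 52;  33^52 ≡ 1.
Smallest exponent giving 1 is 52.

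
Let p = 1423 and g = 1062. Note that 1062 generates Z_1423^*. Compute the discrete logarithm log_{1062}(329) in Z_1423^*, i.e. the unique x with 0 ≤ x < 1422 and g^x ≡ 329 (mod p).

463

Baby-step giant-step with m = ceil(sqrt(1422)) = 38.
Baby table (1062^j mod 1423 for j=0..37):
  0:1  1:1062  2:828  3:1345  4:1121  5:874  6:392  7:788
  8:132  9:730  10:1148  11:1088  12:1403  13:105  14:516  15:137
  16:348  17:1019  18:698  19:1316  20:206  21:1053  22:1231  23:1008
  24:400  25:746  26:1064  27:106  28:155  29:965  30:270  31:717
  32:149  33:285  34:994  35:1185  36:538  37:733
Giant step factor: 1062^(-38) ≡ 613 (mod 1423).
Scan 329·613^i mod 1423 for i = 0, 1, …:
  i=0: 329   i=1: 1034   i=2: 607   i=3: 688
  i=4: 536   i=5: 1278   i=6: 764   i=7: 165
  i=8: 112   i=9: 352   i=10: 903   i=11: 1415
  i=12: 788
Match at i=12, j=7: x = 12·38 + 7 = 463.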